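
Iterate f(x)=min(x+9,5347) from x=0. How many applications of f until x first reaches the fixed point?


Step 1: x=0, cap=5347, increment=9
Step 2: x grows by 9 each step until capped at 5347; fixed point is x=5347
Step 3: iterations = ceil(5347/9) = 595

595


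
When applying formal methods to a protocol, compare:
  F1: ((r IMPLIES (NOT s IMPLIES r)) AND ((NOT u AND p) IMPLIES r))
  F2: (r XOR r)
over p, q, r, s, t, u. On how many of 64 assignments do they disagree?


F1 = ((r IMPLIES (NOT s IMPLIES r)) AND ((NOT u AND p) IMPLIES r))
F2 = (r XOR r)
Evaluate both on each of 64 rows (bits = p,q,r,s,t,u):
  row 0 [000000]: F1=1 F2=0 (differ) -> 1
  row 1 [000001]: F1=1 F2=0 (differ) -> 1
  row 2 [000010]: F1=1 F2=0 (differ) -> 1
  row 3 [000011]: F1=1 F2=0 (differ) -> 1
  row 4 [000100]: F1=1 F2=0 (differ) -> 1
  (every remaining row is evaluated the same way; all 64 results are listed next)
Full result column, 8 rows per line (p,q,r fixed per line; s,t,u runs 000..111 left to right):
  rows 0-7 [p,q,r=000]: 11111111  (ones: 8)
  rows 8-15 [p,q,r=001]: 11111111  (ones: 8)
  rows 16-23 [p,q,r=010]: 11111111  (ones: 8)
  rows 24-31 [p,q,r=011]: 11111111  (ones: 8)
  rows 32-39 [p,q,r=100]: 01010101  (ones: 4)
  rows 40-47 [p,q,r=101]: 11111111  (ones: 8)
  rows 48-55 [p,q,r=110]: 01010101  (ones: 4)
  rows 56-63 [p,q,r=111]: 11111111  (ones: 8)
Disagreements = 8+8+8+8+4+8+4+8 = 56

56


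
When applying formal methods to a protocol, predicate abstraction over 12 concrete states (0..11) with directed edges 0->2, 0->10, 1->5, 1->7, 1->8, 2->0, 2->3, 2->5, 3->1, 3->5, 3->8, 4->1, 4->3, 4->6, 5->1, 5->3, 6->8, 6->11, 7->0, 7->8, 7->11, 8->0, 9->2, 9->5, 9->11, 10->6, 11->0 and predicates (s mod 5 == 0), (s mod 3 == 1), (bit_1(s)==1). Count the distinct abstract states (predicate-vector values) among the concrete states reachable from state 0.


BFS from 0:
Concrete reachable: {0, 1, 2, 3, 5, 6, 7, 8, 10, 11}
Abstract via predicates (s mod 5 == 0), (s mod 3 == 1), (bit_1(s)==1):
  (0,0,0) <- {8}
  (0,0,1) <- {2, 3, 6, 11}
  (0,1,0) <- {1}
  (0,1,1) <- {7}
  (1,0,0) <- {0, 5}
  (1,1,1) <- {10}
Distinct abstract states = 6

6


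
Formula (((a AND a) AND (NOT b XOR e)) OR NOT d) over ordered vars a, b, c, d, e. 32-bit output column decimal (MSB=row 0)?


Formula: (((a AND a) AND (NOT b XOR e)) OR NOT d) over a, b, c, d, e (32 rows)
Evaluate each row (bits = a,b,c,d,e, MSB first):
  row 0 [00000]: (((0 AND 0) AND (NOT 0 XOR 0)) OR NOT 0) -> 1
  row 1 [00001]: (((0 AND 0) AND (NOT 0 XOR 1)) OR NOT 0) -> 1
  row 2 [00010]: (((0 AND 0) AND (NOT 0 XOR 0)) OR NOT 1) -> 0
  row 3 [00011]: (((0 AND 0) AND (NOT 0 XOR 1)) OR NOT 1) -> 0
  row 4 [00100]: (((0 AND 0) AND (NOT 0 XOR 0)) OR NOT 0) -> 1
  row 5 [00101]: (((0 AND 0) AND (NOT 0 XOR 1)) OR NOT 0) -> 1
  row 6 [00110]: (((0 AND 0) AND (NOT 0 XOR 0)) OR NOT 1) -> 0
  row 7 [00111]: (((0 AND 0) AND (NOT 0 XOR 1)) OR NOT 1) -> 0
  row 8 [01000]: (((0 AND 0) AND (NOT 1 XOR 0)) OR NOT 0) -> 1
  row 9 [01001]: (((0 AND 0) AND (NOT 1 XOR 1)) OR NOT 0) -> 1
  row 10 [01010]: (((0 AND 0) AND (NOT 1 XOR 0)) OR NOT 1) -> 0
  row 11 [01011]: (((0 AND 0) AND (NOT 1 XOR 1)) OR NOT 1) -> 0
  row 12 [01100]: (((0 AND 0) AND (NOT 1 XOR 0)) OR NOT 0) -> 1
  row 13 [01101]: (((0 AND 0) AND (NOT 1 XOR 1)) OR NOT 0) -> 1
  row 14 [01110]: (((0 AND 0) AND (NOT 1 XOR 0)) OR NOT 1) -> 0
  row 15 [01111]: (((0 AND 0) AND (NOT 1 XOR 1)) OR NOT 1) -> 0
  row 16 [10000]: (((1 AND 1) AND (NOT 0 XOR 0)) OR NOT 0) -> 1
  row 17 [10001]: (((1 AND 1) AND (NOT 0 XOR 1)) OR NOT 0) -> 1
  row 18 [10010]: (((1 AND 1) AND (NOT 0 XOR 0)) OR NOT 1) -> 1
  row 19 [10011]: (((1 AND 1) AND (NOT 0 XOR 1)) OR NOT 1) -> 0
  row 20 [10100]: (((1 AND 1) AND (NOT 0 XOR 0)) OR NOT 0) -> 1
  row 21 [10101]: (((1 AND 1) AND (NOT 0 XOR 1)) OR NOT 0) -> 1
  row 22 [10110]: (((1 AND 1) AND (NOT 0 XOR 0)) OR NOT 1) -> 1
  row 23 [10111]: (((1 AND 1) AND (NOT 0 XOR 1)) OR NOT 1) -> 0
  row 24 [11000]: (((1 AND 1) AND (NOT 1 XOR 0)) OR NOT 0) -> 1
  row 25 [11001]: (((1 AND 1) AND (NOT 1 XOR 1)) OR NOT 0) -> 1
  row 26 [11010]: (((1 AND 1) AND (NOT 1 XOR 0)) OR NOT 1) -> 0
  row 27 [11011]: (((1 AND 1) AND (NOT 1 XOR 1)) OR NOT 1) -> 1
  row 28 [11100]: (((1 AND 1) AND (NOT 1 XOR 0)) OR NOT 0) -> 1
  row 29 [11101]: (((1 AND 1) AND (NOT 1 XOR 1)) OR NOT 0) -> 1
  row 30 [11110]: (((1 AND 1) AND (NOT 1 XOR 0)) OR NOT 1) -> 0
  row 31 [11111]: (((1 AND 1) AND (NOT 1 XOR 1)) OR NOT 1) -> 1
Full result column, 4 rows per line (a,b,c fixed per line; d,e runs 00..11 left to right):
  rows 0-3 [a,b,c=000]: 1100  = hex C
  rows 4-7 [a,b,c=001]: 1100  = hex C
  rows 8-11 [a,b,c=010]: 1100  = hex C
  rows 12-15 [a,b,c=011]: 1100  = hex C
  rows 16-19 [a,b,c=100]: 1110  = hex E
  rows 20-23 [a,b,c=101]: 1110  = hex E
  rows 24-27 [a,b,c=110]: 1101  = hex D
  rows 28-31 [a,b,c=111]: 1101  = hex D
Output column (row 0 .. row 31) = 11001100110011001110111011011101
Output column grouped in 4s = 1100 1100 1100 1100 1110 1110 1101 1101 = 0xCCCCEEDD
Convert to decimal digit by digit (value = value*16 + digit):
  C -> 12
  12*16 + 12 (C) = 204
  204*16 + 12 (C) = 3276
  3276*16 + 12 (C) = 52428
  52428*16 + 14 (E) = 838862
  838862*16 + 14 (E) = 13421806
  13421806*16 + 13 (D) = 214748909
  214748909*16 + 13 (D) = 3435982557
Decimal = 3435982557

3435982557


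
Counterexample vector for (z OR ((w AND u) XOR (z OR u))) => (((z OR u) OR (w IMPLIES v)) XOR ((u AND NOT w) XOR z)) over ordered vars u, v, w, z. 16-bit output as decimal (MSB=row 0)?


F1 = (z OR ((w AND u) XOR (z OR u)))
F2 = (((z OR u) OR (w IMPLIES v)) XOR ((u AND NOT w) XOR z))
Counterexample to F1=>F2 is where F1=1 and F2=0.
Evaluate each row (bits = u,v,w,z, MSB first):
  row 0 [0000]: F1=0 F2=1 -> F1&~F2 -> 0
  row 1 [0001]: F1=1 F2=0 -> F1&~F2 -> 1
  row 2 [0010]: F1=0 F2=0 -> F1&~F2 -> 0
  row 3 [0011]: F1=1 F2=0 -> F1&~F2 -> 1
  row 4 [0100]: F1=0 F2=1 -> F1&~F2 -> 0
  row 5 [0101]: F1=1 F2=0 -> F1&~F2 -> 1
  row 6 [0110]: F1=0 F2=1 -> F1&~F2 -> 0
  row 7 [0111]: F1=1 F2=0 -> F1&~F2 -> 1
  row 8 [1000]: F1=1 F2=0 -> F1&~F2 -> 1
  row 9 [1001]: F1=1 F2=1 -> F1&~F2 -> 0
  row 10 [1010]: F1=0 F2=1 -> F1&~F2 -> 0
  row 11 [1011]: F1=1 F2=0 -> F1&~F2 -> 1
  row 12 [1100]: F1=1 F2=0 -> F1&~F2 -> 1
  row 13 [1101]: F1=1 F2=1 -> F1&~F2 -> 0
  row 14 [1110]: F1=0 F2=1 -> F1&~F2 -> 0
  row 15 [1111]: F1=1 F2=0 -> F1&~F2 -> 1
Full result column, 4 rows per line (u,v fixed per line; w,z runs 00..11 left to right):
  rows 0-3 [u,v=00]: 0101  = hex 5
  rows 4-7 [u,v=01]: 0101  = hex 5
  rows 8-11 [u,v=10]: 1001  = hex 9
  rows 12-15 [u,v=11]: 1001  = hex 9
Counterexample vector (row 0 .. row 15) = 0101010110011001
Output column grouped in 4s = 0101 0101 1001 1001 = 0x5599
Convert to decimal digit by digit (value = value*16 + digit):
  5 -> 5
  5*16 + 5 = 85
  85*16 + 9 = 1369
  1369*16 + 9 = 21913
Decimal = 21913

21913


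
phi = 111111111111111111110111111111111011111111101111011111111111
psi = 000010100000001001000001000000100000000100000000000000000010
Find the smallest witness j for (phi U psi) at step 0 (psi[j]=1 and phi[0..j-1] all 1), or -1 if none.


(phi U psi) at 0: need smallest j with psi[j]=1 and phi[i]=1 for all i in [0,j).
Scan from step 0:
  step 0: phi=1, psi=0 -> continue
  step 1: phi=1, psi=0 -> continue
  step 2: phi=1, psi=0 -> continue
  step 3: phi=1, psi=0 -> continue
  step 4: psi=1 and phi held for [0,4) -> witness found
Witness step = 4

4


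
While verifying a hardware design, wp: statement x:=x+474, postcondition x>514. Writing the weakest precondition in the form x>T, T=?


Formula: wp(x:=E, P) = P[E/x] (substitute E for x in postcondition)
Step 1: Postcondition: x>514
Step 2: Substitute x+474 for x: x+474>514
Step 3: Solve for x: x > 514-474 = 40

40


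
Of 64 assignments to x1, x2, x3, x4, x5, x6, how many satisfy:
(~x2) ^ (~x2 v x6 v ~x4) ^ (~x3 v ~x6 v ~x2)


CNF with 3 clauses over 6 vars (64 assignments).
An assignment satisfies CNF iff every clause has >=1 true literal.
Check each row (bits = x1,x2,x3,x4,x5,x6; clause T/F shown):
  row 0 [000000]: clauses=TTT -> 1
  row 1 [000001]: clauses=TTT -> 1
  row 2 [000010]: clauses=TTT -> 1
  row 3 [000011]: clauses=TTT -> 1
  row 4 [000100]: clauses=TTT -> 1
  (every remaining row is evaluated the same way; all 64 results are listed next)
Full result column, 8 rows per line (x1,x2,x3 fixed per line; x4,x5,x6 runs 000..111 left to right):
  rows 0-7 [x1,x2,x3=000]: 11111111  (ones: 8)
  rows 8-15 [x1,x2,x3=001]: 11111111  (ones: 8)
  rows 16-23 [x1,x2,x3=010]: 00000000  (ones: 0)
  rows 24-31 [x1,x2,x3=011]: 00000000  (ones: 0)
  rows 32-39 [x1,x2,x3=100]: 11111111  (ones: 8)
  rows 40-47 [x1,x2,x3=101]: 11111111  (ones: 8)
  rows 48-55 [x1,x2,x3=110]: 00000000  (ones: 0)
  rows 56-63 [x1,x2,x3=111]: 00000000  (ones: 0)
Satisfying assignments = 8+8+0+0+8+8+0+0 = 32

32


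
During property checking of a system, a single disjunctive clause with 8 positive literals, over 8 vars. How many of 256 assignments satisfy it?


Step 1: Total=2^8=256
Step 2: Unsat when all 8 false: 2^0=1
Step 3: Sat=256-1=255

255


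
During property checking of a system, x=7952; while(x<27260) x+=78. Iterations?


Step 1: x goes from 7952 toward 27260 by 78; the body runs while x<27260, so iterations = ceil((bound-start)/step)
Step 2: Distance=19308
Step 3: ceil(19308/78)=248

248


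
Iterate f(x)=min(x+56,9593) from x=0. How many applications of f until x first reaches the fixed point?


Step 1: x=0, cap=9593, increment=56
Step 2: x grows by 56 each step until capped at 9593; fixed point is x=9593
Step 3: iterations = ceil(9593/56) = 172

172


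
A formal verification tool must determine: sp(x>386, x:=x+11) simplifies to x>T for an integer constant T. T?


Formula: sp(P, x:=E) = exists old_x. (x = E[old_x/x]) AND P[old_x/x] (old_x is the value of x before the assignment; eliminate old_x by solving x = E[old_x/x] for old_x)
Step 1: Precondition P: x>386, i.e. old_x > 386
Step 2: Assignment gives x = old_x + 11, so old_x = x - 11
Step 3: Substitute into P: x - 11 > 386
Step 4: Simplify: x > 386+11 = 397

397


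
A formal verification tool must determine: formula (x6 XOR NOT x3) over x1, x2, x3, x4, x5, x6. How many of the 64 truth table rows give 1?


Formula: (x6 XOR NOT x3) over 6 vars (64 rows)
Evaluate each row (x1, x2, x3, x4, x5, x6 as bits, MSB first):
  row 0 [000000]: (0 XOR NOT 0) -> 1
  row 1 [000001]: (1 XOR NOT 0) -> 0
  row 2 [000010]: (0 XOR NOT 0) -> 1
  row 3 [000011]: (1 XOR NOT 0) -> 0
  row 4 [000100]: (0 XOR NOT 0) -> 1
  (every remaining row is evaluated the same way; all 64 results are listed next)
Full result column, 8 rows per line (x1,x2,x3 fixed per line; x4,x5,x6 runs 000..111 left to right):
  rows 0-7 [x1,x2,x3=000]: 10101010  (ones: 4)
  rows 8-15 [x1,x2,x3=001]: 01010101  (ones: 4)
  rows 16-23 [x1,x2,x3=010]: 10101010  (ones: 4)
  rows 24-31 [x1,x2,x3=011]: 01010101  (ones: 4)
  rows 32-39 [x1,x2,x3=100]: 10101010  (ones: 4)
  rows 40-47 [x1,x2,x3=101]: 01010101  (ones: 4)
  rows 48-55 [x1,x2,x3=110]: 10101010  (ones: 4)
  rows 56-63 [x1,x2,x3=111]: 01010101  (ones: 4)
Count of 1-rows = 4+4+4+4+4+4+4+4 = 32

32


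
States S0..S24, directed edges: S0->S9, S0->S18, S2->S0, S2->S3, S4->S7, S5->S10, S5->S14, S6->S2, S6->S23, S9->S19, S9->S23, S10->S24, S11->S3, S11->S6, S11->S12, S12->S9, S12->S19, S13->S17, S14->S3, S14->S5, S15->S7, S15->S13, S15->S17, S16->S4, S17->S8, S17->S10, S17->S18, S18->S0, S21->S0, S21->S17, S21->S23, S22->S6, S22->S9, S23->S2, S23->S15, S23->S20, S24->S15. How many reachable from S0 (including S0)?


BFS from S0:
  layer 0: {S0}
  layer 1: {S9, S18}
  layer 2: {S19, S23}
  layer 3: {S2, S15, S20}
  layer 4: {S3, S7, S13, S17}
  layer 5: {S8, S10}
  layer 6: {S24}
Reachable set: {S0, S2, S3, S7, S8, S9, S10, S13, S15, S17, S18, S19, S20, S23, S24}
Count = 15

15


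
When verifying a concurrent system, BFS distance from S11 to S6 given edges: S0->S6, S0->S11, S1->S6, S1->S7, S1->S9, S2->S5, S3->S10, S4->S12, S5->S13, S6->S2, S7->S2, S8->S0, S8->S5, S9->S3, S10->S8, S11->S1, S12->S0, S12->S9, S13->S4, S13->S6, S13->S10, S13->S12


BFS layer-by-layer from S11:
  dist 0: {S11}
  dist 1: {S1}
  dist 2: {S6, S7, S9}
  -> S6 reached at distance 2
Shortest path length = 2

2


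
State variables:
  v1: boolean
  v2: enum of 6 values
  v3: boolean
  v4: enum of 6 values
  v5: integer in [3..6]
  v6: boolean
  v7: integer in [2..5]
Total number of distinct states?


State space = product of domain sizes of all variables.
Domain sizes:
  v1 (boolean): 2
  v2 (enum of 6 values): 6
  v3 (boolean): 2
  v4 (enum of 6 values): 6
  v5 (integer in [3..6]): 4
  v6 (boolean): 2
  v7 (integer in [2..5]): 4
Product = 2 * 6 * 2 * 6 * 4 * 2 * 4 = 4608

4608


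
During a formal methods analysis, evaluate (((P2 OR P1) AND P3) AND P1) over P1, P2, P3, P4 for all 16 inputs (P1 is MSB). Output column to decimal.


Formula: (((P2 OR P1) AND P3) AND P1) over P1, P2, P3, P4 (16 rows)
Evaluate each row (bits = P1,P2,P3,P4, MSB first):
  row 0 [0000]: (((0 OR 0) AND 0) AND 0) -> 0
  row 1 [0001]: (((0 OR 0) AND 0) AND 0) -> 0
  row 2 [0010]: (((0 OR 0) AND 1) AND 0) -> 0
  row 3 [0011]: (((0 OR 0) AND 1) AND 0) -> 0
  row 4 [0100]: (((1 OR 0) AND 0) AND 0) -> 0
  row 5 [0101]: (((1 OR 0) AND 0) AND 0) -> 0
  row 6 [0110]: (((1 OR 0) AND 1) AND 0) -> 0
  row 7 [0111]: (((1 OR 0) AND 1) AND 0) -> 0
  row 8 [1000]: (((0 OR 1) AND 0) AND 1) -> 0
  row 9 [1001]: (((0 OR 1) AND 0) AND 1) -> 0
  row 10 [1010]: (((0 OR 1) AND 1) AND 1) -> 1
  row 11 [1011]: (((0 OR 1) AND 1) AND 1) -> 1
  row 12 [1100]: (((1 OR 1) AND 0) AND 1) -> 0
  row 13 [1101]: (((1 OR 1) AND 0) AND 1) -> 0
  row 14 [1110]: (((1 OR 1) AND 1) AND 1) -> 1
  row 15 [1111]: (((1 OR 1) AND 1) AND 1) -> 1
Full result column, 4 rows per line (P1,P2 fixed per line; P3,P4 runs 00..11 left to right):
  rows 0-3 [P1,P2=00]: 0000  = hex 0
  rows 4-7 [P1,P2=01]: 0000  = hex 0
  rows 8-11 [P1,P2=10]: 0011  = hex 3
  rows 12-15 [P1,P2=11]: 0011  = hex 3
Output column (row 0 .. row 15) = 0000000000110011
Output column grouped in 4s = 0000 0000 0011 0011 = 0x0033
Convert to decimal digit by digit (value = value*16 + digit):
  0 -> 0
  0*16 + 0 = 0
  0*16 + 3 = 3
  3*16 + 3 = 51
Decimal = 51

51


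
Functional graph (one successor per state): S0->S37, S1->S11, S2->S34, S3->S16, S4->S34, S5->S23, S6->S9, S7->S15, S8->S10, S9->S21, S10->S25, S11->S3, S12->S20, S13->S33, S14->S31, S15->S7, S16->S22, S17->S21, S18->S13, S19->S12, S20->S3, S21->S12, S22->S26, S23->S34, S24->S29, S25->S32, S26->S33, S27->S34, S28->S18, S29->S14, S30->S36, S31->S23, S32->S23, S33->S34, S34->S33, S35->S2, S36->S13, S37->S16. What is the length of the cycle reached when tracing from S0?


Trace from S0 until a state repeats:
  S0 -> S37 -> S16 -> S22 -> S26 -> S33 -> S34 -> S33
S33 first seen at step 5, revisited at step 7.
Cycle length = 7 - 5 = 2

2


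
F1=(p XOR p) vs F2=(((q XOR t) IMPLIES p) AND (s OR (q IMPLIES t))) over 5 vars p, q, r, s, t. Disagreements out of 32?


F1 = (p XOR p)
F2 = (((q XOR t) IMPLIES p) AND (s OR (q IMPLIES t)))
Evaluate both on each of 32 rows (bits = p,q,r,s,t):
  row 0 [00000]: F1=0 F2=1 (differ) -> 1
  row 1 [00001]: F1=0 F2=0 -> 0
  row 2 [00010]: F1=0 F2=1 (differ) -> 1
  row 3 [00011]: F1=0 F2=0 -> 0
  row 4 [00100]: F1=0 F2=1 (differ) -> 1
  row 5 [00101]: F1=0 F2=0 -> 0
  row 6 [00110]: F1=0 F2=1 (differ) -> 1
  row 7 [00111]: F1=0 F2=0 -> 0
  row 8 [01000]: F1=0 F2=0 -> 0
  row 9 [01001]: F1=0 F2=1 (differ) -> 1
  row 10 [01010]: F1=0 F2=0 -> 0
  row 11 [01011]: F1=0 F2=1 (differ) -> 1
  row 12 [01100]: F1=0 F2=0 -> 0
  row 13 [01101]: F1=0 F2=1 (differ) -> 1
  row 14 [01110]: F1=0 F2=0 -> 0
  row 15 [01111]: F1=0 F2=1 (differ) -> 1
  row 16 [10000]: F1=0 F2=1 (differ) -> 1
  row 17 [10001]: F1=0 F2=1 (differ) -> 1
  row 18 [10010]: F1=0 F2=1 (differ) -> 1
  row 19 [10011]: F1=0 F2=1 (differ) -> 1
  row 20 [10100]: F1=0 F2=1 (differ) -> 1
  row 21 [10101]: F1=0 F2=1 (differ) -> 1
  row 22 [10110]: F1=0 F2=1 (differ) -> 1
  row 23 [10111]: F1=0 F2=1 (differ) -> 1
  row 24 [11000]: F1=0 F2=0 -> 0
  row 25 [11001]: F1=0 F2=1 (differ) -> 1
  row 26 [11010]: F1=0 F2=1 (differ) -> 1
  row 27 [11011]: F1=0 F2=1 (differ) -> 1
  row 28 [11100]: F1=0 F2=0 -> 0
  row 29 [11101]: F1=0 F2=1 (differ) -> 1
  row 30 [11110]: F1=0 F2=1 (differ) -> 1
  row 31 [11111]: F1=0 F2=1 (differ) -> 1
Full result column, 8 rows per line (p,q fixed per line; r,s,t runs 000..111 left to right):
  rows 0-7 [p,q=00]: 10101010  (ones: 4)
  rows 8-15 [p,q=01]: 01010101  (ones: 4)
  rows 16-23 [p,q=10]: 11111111  (ones: 8)
  rows 24-31 [p,q=11]: 01110111  (ones: 6)
Disagreements = 4+4+8+6 = 22

22


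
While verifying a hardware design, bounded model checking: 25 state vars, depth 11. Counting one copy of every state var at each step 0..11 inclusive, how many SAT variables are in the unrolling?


BMC unrolls to depth k, creating one copy of each state var for steps 0..k.
Step count = 11 + 1 = 12 (steps 0 through 11)
Vars per step = 25
Total = 25 * 12 = 300

300


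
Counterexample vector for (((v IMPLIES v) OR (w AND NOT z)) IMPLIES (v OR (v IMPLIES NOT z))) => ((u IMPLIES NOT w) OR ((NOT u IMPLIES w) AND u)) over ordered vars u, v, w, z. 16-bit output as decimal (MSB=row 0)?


F1 = (((v IMPLIES v) OR (w AND NOT z)) IMPLIES (v OR (v IMPLIES NOT z)))
F2 = ((u IMPLIES NOT w) OR ((NOT u IMPLIES w) AND u))
Counterexample to F1=>F2 is where F1=1 and F2=0.
Evaluate each row (bits = u,v,w,z, MSB first):
  row 0 [0000]: F1=1 F2=1 -> F1&~F2 -> 0
  row 1 [0001]: F1=1 F2=1 -> F1&~F2 -> 0
  row 2 [0010]: F1=1 F2=1 -> F1&~F2 -> 0
  row 3 [0011]: F1=1 F2=1 -> F1&~F2 -> 0
  row 4 [0100]: F1=1 F2=1 -> F1&~F2 -> 0
  row 5 [0101]: F1=1 F2=1 -> F1&~F2 -> 0
  row 6 [0110]: F1=1 F2=1 -> F1&~F2 -> 0
  row 7 [0111]: F1=1 F2=1 -> F1&~F2 -> 0
  row 8 [1000]: F1=1 F2=1 -> F1&~F2 -> 0
  row 9 [1001]: F1=1 F2=1 -> F1&~F2 -> 0
  row 10 [1010]: F1=1 F2=1 -> F1&~F2 -> 0
  row 11 [1011]: F1=1 F2=1 -> F1&~F2 -> 0
  row 12 [1100]: F1=1 F2=1 -> F1&~F2 -> 0
  row 13 [1101]: F1=1 F2=1 -> F1&~F2 -> 0
  row 14 [1110]: F1=1 F2=1 -> F1&~F2 -> 0
  row 15 [1111]: F1=1 F2=1 -> F1&~F2 -> 0
Full result column, 4 rows per line (u,v fixed per line; w,z runs 00..11 left to right):
  rows 0-3 [u,v=00]: 0000  = hex 0
  rows 4-7 [u,v=01]: 0000  = hex 0
  rows 8-11 [u,v=10]: 0000  = hex 0
  rows 12-15 [u,v=11]: 0000  = hex 0
Counterexample vector (row 0 .. row 15) = 0000000000000000
Output column grouped in 4s = 0000 0000 0000 0000 = 0x0000
Convert to decimal digit by digit (value = value*16 + digit):
  0 -> 0
  0*16 + 0 = 0
  0*16 + 0 = 0
  0*16 + 0 = 0
Decimal = 0

0


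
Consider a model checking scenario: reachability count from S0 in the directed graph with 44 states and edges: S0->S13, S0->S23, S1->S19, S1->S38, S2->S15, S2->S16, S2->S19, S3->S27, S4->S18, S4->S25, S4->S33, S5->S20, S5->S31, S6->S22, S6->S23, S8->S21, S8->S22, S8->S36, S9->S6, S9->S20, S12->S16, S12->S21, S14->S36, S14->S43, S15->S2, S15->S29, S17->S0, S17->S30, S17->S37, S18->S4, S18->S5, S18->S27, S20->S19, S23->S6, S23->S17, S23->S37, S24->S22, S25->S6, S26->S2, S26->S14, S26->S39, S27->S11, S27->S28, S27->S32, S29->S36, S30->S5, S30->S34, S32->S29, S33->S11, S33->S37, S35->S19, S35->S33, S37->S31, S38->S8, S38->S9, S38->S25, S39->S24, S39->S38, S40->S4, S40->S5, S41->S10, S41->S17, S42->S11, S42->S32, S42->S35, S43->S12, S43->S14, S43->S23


BFS from S0:
  layer 0: {S0}
  layer 1: {S13, S23}
  layer 2: {S6, S17, S37}
  layer 3: {S22, S30, S31}
  layer 4: {S5, S34}
  layer 5: {S20}
  layer 6: {S19}
Reachable set: {S0, S5, S6, S13, S17, S19, S20, S22, S23, S30, S31, S34, S37}
Count = 13

13


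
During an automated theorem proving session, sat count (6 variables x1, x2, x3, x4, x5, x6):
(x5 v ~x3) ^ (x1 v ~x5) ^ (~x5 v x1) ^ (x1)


CNF with 4 clauses over 6 vars (64 assignments).
An assignment satisfies CNF iff every clause has >=1 true literal.
Check each row (bits = x1,x2,x3,x4,x5,x6; clause T/F shown):
  row 0 [000000]: clauses=TTTF -> 0
  row 1 [000001]: clauses=TTTF -> 0
  row 2 [000010]: clauses=TFFF -> 0
  row 3 [000011]: clauses=TFFF -> 0
  row 4 [000100]: clauses=TTTF -> 0
  (every remaining row is evaluated the same way; all 64 results are listed next)
Full result column, 8 rows per line (x1,x2,x3 fixed per line; x4,x5,x6 runs 000..111 left to right):
  rows 0-7 [x1,x2,x3=000]: 00000000  (ones: 0)
  rows 8-15 [x1,x2,x3=001]: 00000000  (ones: 0)
  rows 16-23 [x1,x2,x3=010]: 00000000  (ones: 0)
  rows 24-31 [x1,x2,x3=011]: 00000000  (ones: 0)
  rows 32-39 [x1,x2,x3=100]: 11111111  (ones: 8)
  rows 40-47 [x1,x2,x3=101]: 00110011  (ones: 4)
  rows 48-55 [x1,x2,x3=110]: 11111111  (ones: 8)
  rows 56-63 [x1,x2,x3=111]: 00110011  (ones: 4)
Satisfying assignments = 0+0+0+0+8+4+8+4 = 24

24


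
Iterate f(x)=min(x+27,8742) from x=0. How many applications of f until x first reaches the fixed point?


Step 1: x=0, cap=8742, increment=27
Step 2: x grows by 27 each step until capped at 8742; fixed point is x=8742
Step 3: iterations = ceil(8742/27) = 324

324


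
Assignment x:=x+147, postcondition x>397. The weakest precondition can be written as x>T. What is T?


Formula: wp(x:=E, P) = P[E/x] (substitute E for x in postcondition)
Step 1: Postcondition: x>397
Step 2: Substitute x+147 for x: x+147>397
Step 3: Solve for x: x > 397-147 = 250

250


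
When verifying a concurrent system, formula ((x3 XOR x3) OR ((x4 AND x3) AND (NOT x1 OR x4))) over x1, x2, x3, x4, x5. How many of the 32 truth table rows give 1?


Formula: ((x3 XOR x3) OR ((x4 AND x3) AND (NOT x1 OR x4))) over 5 vars (32 rows)
Evaluate each row (x1, x2, x3, x4, x5 as bits, MSB first):
  row 0 [00000]: ((0 XOR 0) OR ((0 AND 0) AND (NOT 0 OR 0))) -> 0
  row 1 [00001]: ((0 XOR 0) OR ((0 AND 0) AND (NOT 0 OR 0))) -> 0
  row 2 [00010]: ((0 XOR 0) OR ((1 AND 0) AND (NOT 0 OR 1))) -> 0
  row 3 [00011]: ((0 XOR 0) OR ((1 AND 0) AND (NOT 0 OR 1))) -> 0
  row 4 [00100]: ((1 XOR 1) OR ((0 AND 1) AND (NOT 0 OR 0))) -> 0
  row 5 [00101]: ((1 XOR 1) OR ((0 AND 1) AND (NOT 0 OR 0))) -> 0
  row 6 [00110]: ((1 XOR 1) OR ((1 AND 1) AND (NOT 0 OR 1))) -> 1
  row 7 [00111]: ((1 XOR 1) OR ((1 AND 1) AND (NOT 0 OR 1))) -> 1
  row 8 [01000]: ((0 XOR 0) OR ((0 AND 0) AND (NOT 0 OR 0))) -> 0
  row 9 [01001]: ((0 XOR 0) OR ((0 AND 0) AND (NOT 0 OR 0))) -> 0
  row 10 [01010]: ((0 XOR 0) OR ((1 AND 0) AND (NOT 0 OR 1))) -> 0
  row 11 [01011]: ((0 XOR 0) OR ((1 AND 0) AND (NOT 0 OR 1))) -> 0
  row 12 [01100]: ((1 XOR 1) OR ((0 AND 1) AND (NOT 0 OR 0))) -> 0
  row 13 [01101]: ((1 XOR 1) OR ((0 AND 1) AND (NOT 0 OR 0))) -> 0
  row 14 [01110]: ((1 XOR 1) OR ((1 AND 1) AND (NOT 0 OR 1))) -> 1
  row 15 [01111]: ((1 XOR 1) OR ((1 AND 1) AND (NOT 0 OR 1))) -> 1
  row 16 [10000]: ((0 XOR 0) OR ((0 AND 0) AND (NOT 1 OR 0))) -> 0
  row 17 [10001]: ((0 XOR 0) OR ((0 AND 0) AND (NOT 1 OR 0))) -> 0
  row 18 [10010]: ((0 XOR 0) OR ((1 AND 0) AND (NOT 1 OR 1))) -> 0
  row 19 [10011]: ((0 XOR 0) OR ((1 AND 0) AND (NOT 1 OR 1))) -> 0
  row 20 [10100]: ((1 XOR 1) OR ((0 AND 1) AND (NOT 1 OR 0))) -> 0
  row 21 [10101]: ((1 XOR 1) OR ((0 AND 1) AND (NOT 1 OR 0))) -> 0
  row 22 [10110]: ((1 XOR 1) OR ((1 AND 1) AND (NOT 1 OR 1))) -> 1
  row 23 [10111]: ((1 XOR 1) OR ((1 AND 1) AND (NOT 1 OR 1))) -> 1
  row 24 [11000]: ((0 XOR 0) OR ((0 AND 0) AND (NOT 1 OR 0))) -> 0
  row 25 [11001]: ((0 XOR 0) OR ((0 AND 0) AND (NOT 1 OR 0))) -> 0
  row 26 [11010]: ((0 XOR 0) OR ((1 AND 0) AND (NOT 1 OR 1))) -> 0
  row 27 [11011]: ((0 XOR 0) OR ((1 AND 0) AND (NOT 1 OR 1))) -> 0
  row 28 [11100]: ((1 XOR 1) OR ((0 AND 1) AND (NOT 1 OR 0))) -> 0
  row 29 [11101]: ((1 XOR 1) OR ((0 AND 1) AND (NOT 1 OR 0))) -> 0
  row 30 [11110]: ((1 XOR 1) OR ((1 AND 1) AND (NOT 1 OR 1))) -> 1
  row 31 [11111]: ((1 XOR 1) OR ((1 AND 1) AND (NOT 1 OR 1))) -> 1
Full result column, 8 rows per line (x1,x2 fixed per line; x3,x4,x5 runs 000..111 left to right):
  rows 0-7 [x1,x2=00]: 00000011  (ones: 2)
  rows 8-15 [x1,x2=01]: 00000011  (ones: 2)
  rows 16-23 [x1,x2=10]: 00000011  (ones: 2)
  rows 24-31 [x1,x2=11]: 00000011  (ones: 2)
Count of 1-rows = 2+2+2+2 = 8

8


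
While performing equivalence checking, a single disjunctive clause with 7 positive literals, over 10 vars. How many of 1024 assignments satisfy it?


Step 1: Total=2^10=1024
Step 2: Unsat when all 7 false: 2^3=8
Step 3: Sat=1024-8=1016

1016


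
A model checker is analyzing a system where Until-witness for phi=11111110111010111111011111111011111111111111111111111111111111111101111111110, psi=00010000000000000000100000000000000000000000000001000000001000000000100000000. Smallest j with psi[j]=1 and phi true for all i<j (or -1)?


(phi U psi) at 0: need smallest j with psi[j]=1 and phi[i]=1 for all i in [0,j).
Scan from step 0:
  step 0: phi=1, psi=0 -> continue
  step 1: phi=1, psi=0 -> continue
  step 2: phi=1, psi=0 -> continue
  step 3: psi=1 and phi held for [0,3) -> witness found
Witness step = 3

3


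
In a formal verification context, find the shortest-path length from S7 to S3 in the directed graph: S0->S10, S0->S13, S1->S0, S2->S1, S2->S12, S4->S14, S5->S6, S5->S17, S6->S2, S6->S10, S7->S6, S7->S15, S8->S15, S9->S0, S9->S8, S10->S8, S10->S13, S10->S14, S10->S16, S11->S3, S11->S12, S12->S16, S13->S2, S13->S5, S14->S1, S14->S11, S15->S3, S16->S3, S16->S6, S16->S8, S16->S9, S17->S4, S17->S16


BFS layer-by-layer from S7:
  dist 0: {S7}
  dist 1: {S6, S15}
  dist 2: {S2, S3, S10}
  -> S3 reached at distance 2
Shortest path length = 2

2


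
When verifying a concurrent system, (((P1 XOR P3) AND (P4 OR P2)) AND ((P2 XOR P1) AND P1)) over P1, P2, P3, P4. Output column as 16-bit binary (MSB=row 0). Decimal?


Formula: (((P1 XOR P3) AND (P4 OR P2)) AND ((P2 XOR P1) AND P1)) over P1, P2, P3, P4 (16 rows)
Evaluate each row (bits = P1,P2,P3,P4, MSB first):
  row 0 [0000]: (((0 XOR 0) AND (0 OR 0)) AND ((0 XOR 0) AND 0)) -> 0
  row 1 [0001]: (((0 XOR 0) AND (1 OR 0)) AND ((0 XOR 0) AND 0)) -> 0
  row 2 [0010]: (((0 XOR 1) AND (0 OR 0)) AND ((0 XOR 0) AND 0)) -> 0
  row 3 [0011]: (((0 XOR 1) AND (1 OR 0)) AND ((0 XOR 0) AND 0)) -> 0
  row 4 [0100]: (((0 XOR 0) AND (0 OR 1)) AND ((1 XOR 0) AND 0)) -> 0
  row 5 [0101]: (((0 XOR 0) AND (1 OR 1)) AND ((1 XOR 0) AND 0)) -> 0
  row 6 [0110]: (((0 XOR 1) AND (0 OR 1)) AND ((1 XOR 0) AND 0)) -> 0
  row 7 [0111]: (((0 XOR 1) AND (1 OR 1)) AND ((1 XOR 0) AND 0)) -> 0
  row 8 [1000]: (((1 XOR 0) AND (0 OR 0)) AND ((0 XOR 1) AND 1)) -> 0
  row 9 [1001]: (((1 XOR 0) AND (1 OR 0)) AND ((0 XOR 1) AND 1)) -> 1
  row 10 [1010]: (((1 XOR 1) AND (0 OR 0)) AND ((0 XOR 1) AND 1)) -> 0
  row 11 [1011]: (((1 XOR 1) AND (1 OR 0)) AND ((0 XOR 1) AND 1)) -> 0
  row 12 [1100]: (((1 XOR 0) AND (0 OR 1)) AND ((1 XOR 1) AND 1)) -> 0
  row 13 [1101]: (((1 XOR 0) AND (1 OR 1)) AND ((1 XOR 1) AND 1)) -> 0
  row 14 [1110]: (((1 XOR 1) AND (0 OR 1)) AND ((1 XOR 1) AND 1)) -> 0
  row 15 [1111]: (((1 XOR 1) AND (1 OR 1)) AND ((1 XOR 1) AND 1)) -> 0
Full result column, 4 rows per line (P1,P2 fixed per line; P3,P4 runs 00..11 left to right):
  rows 0-3 [P1,P2=00]: 0000  = hex 0
  rows 4-7 [P1,P2=01]: 0000  = hex 0
  rows 8-11 [P1,P2=10]: 0100  = hex 4
  rows 12-15 [P1,P2=11]: 0000  = hex 0
Output column (row 0 .. row 15) = 0000000001000000
Output column grouped in 4s = 0000 0000 0100 0000 = 0x0040
Convert to decimal digit by digit (value = value*16 + digit):
  0 -> 0
  0*16 + 0 = 0
  0*16 + 4 = 4
  4*16 + 0 = 64
Decimal = 64

64


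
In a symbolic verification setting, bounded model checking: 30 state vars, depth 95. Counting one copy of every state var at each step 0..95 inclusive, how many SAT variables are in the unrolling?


BMC unrolls to depth k, creating one copy of each state var for steps 0..k.
Step count = 95 + 1 = 96 (steps 0 through 95)
Vars per step = 30
Total = 30 * 96 = 2880

2880


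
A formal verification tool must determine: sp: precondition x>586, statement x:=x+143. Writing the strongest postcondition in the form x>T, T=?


Formula: sp(P, x:=E) = exists old_x. (x = E[old_x/x]) AND P[old_x/x] (old_x is the value of x before the assignment; eliminate old_x by solving x = E[old_x/x] for old_x)
Step 1: Precondition P: x>586, i.e. old_x > 586
Step 2: Assignment gives x = old_x + 143, so old_x = x - 143
Step 3: Substitute into P: x - 143 > 586
Step 4: Simplify: x > 586+143 = 729

729


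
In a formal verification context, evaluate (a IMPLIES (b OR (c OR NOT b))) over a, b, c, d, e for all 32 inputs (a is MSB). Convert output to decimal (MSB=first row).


Formula: (a IMPLIES (b OR (c OR NOT b))) over a, b, c, d, e (32 rows)
Evaluate each row (bits = a,b,c,d,e, MSB first):
  row 0 [00000]: (0 IMPLIES (0 OR (0 OR NOT 0))) -> 1
  row 1 [00001]: (0 IMPLIES (0 OR (0 OR NOT 0))) -> 1
  row 2 [00010]: (0 IMPLIES (0 OR (0 OR NOT 0))) -> 1
  row 3 [00011]: (0 IMPLIES (0 OR (0 OR NOT 0))) -> 1
  row 4 [00100]: (0 IMPLIES (0 OR (1 OR NOT 0))) -> 1
  row 5 [00101]: (0 IMPLIES (0 OR (1 OR NOT 0))) -> 1
  row 6 [00110]: (0 IMPLIES (0 OR (1 OR NOT 0))) -> 1
  row 7 [00111]: (0 IMPLIES (0 OR (1 OR NOT 0))) -> 1
  row 8 [01000]: (0 IMPLIES (1 OR (0 OR NOT 1))) -> 1
  row 9 [01001]: (0 IMPLIES (1 OR (0 OR NOT 1))) -> 1
  row 10 [01010]: (0 IMPLIES (1 OR (0 OR NOT 1))) -> 1
  row 11 [01011]: (0 IMPLIES (1 OR (0 OR NOT 1))) -> 1
  row 12 [01100]: (0 IMPLIES (1 OR (1 OR NOT 1))) -> 1
  row 13 [01101]: (0 IMPLIES (1 OR (1 OR NOT 1))) -> 1
  row 14 [01110]: (0 IMPLIES (1 OR (1 OR NOT 1))) -> 1
  row 15 [01111]: (0 IMPLIES (1 OR (1 OR NOT 1))) -> 1
  row 16 [10000]: (1 IMPLIES (0 OR (0 OR NOT 0))) -> 1
  row 17 [10001]: (1 IMPLIES (0 OR (0 OR NOT 0))) -> 1
  row 18 [10010]: (1 IMPLIES (0 OR (0 OR NOT 0))) -> 1
  row 19 [10011]: (1 IMPLIES (0 OR (0 OR NOT 0))) -> 1
  row 20 [10100]: (1 IMPLIES (0 OR (1 OR NOT 0))) -> 1
  row 21 [10101]: (1 IMPLIES (0 OR (1 OR NOT 0))) -> 1
  row 22 [10110]: (1 IMPLIES (0 OR (1 OR NOT 0))) -> 1
  row 23 [10111]: (1 IMPLIES (0 OR (1 OR NOT 0))) -> 1
  row 24 [11000]: (1 IMPLIES (1 OR (0 OR NOT 1))) -> 1
  row 25 [11001]: (1 IMPLIES (1 OR (0 OR NOT 1))) -> 1
  row 26 [11010]: (1 IMPLIES (1 OR (0 OR NOT 1))) -> 1
  row 27 [11011]: (1 IMPLIES (1 OR (0 OR NOT 1))) -> 1
  row 28 [11100]: (1 IMPLIES (1 OR (1 OR NOT 1))) -> 1
  row 29 [11101]: (1 IMPLIES (1 OR (1 OR NOT 1))) -> 1
  row 30 [11110]: (1 IMPLIES (1 OR (1 OR NOT 1))) -> 1
  row 31 [11111]: (1 IMPLIES (1 OR (1 OR NOT 1))) -> 1
Full result column, 4 rows per line (a,b,c fixed per line; d,e runs 00..11 left to right):
  rows 0-3 [a,b,c=000]: 1111  = hex F
  rows 4-7 [a,b,c=001]: 1111  = hex F
  rows 8-11 [a,b,c=010]: 1111  = hex F
  rows 12-15 [a,b,c=011]: 1111  = hex F
  rows 16-19 [a,b,c=100]: 1111  = hex F
  rows 20-23 [a,b,c=101]: 1111  = hex F
  rows 24-27 [a,b,c=110]: 1111  = hex F
  rows 28-31 [a,b,c=111]: 1111  = hex F
Output column (row 0 .. row 31) = 11111111111111111111111111111111
Output column grouped in 4s = 1111 1111 1111 1111 1111 1111 1111 1111 = 0xFFFFFFFF
Convert to decimal digit by digit (value = value*16 + digit):
  F -> 15
  15*16 + 15 (F) = 255
  255*16 + 15 (F) = 4095
  4095*16 + 15 (F) = 65535
  65535*16 + 15 (F) = 1048575
  1048575*16 + 15 (F) = 16777215
  16777215*16 + 15 (F) = 268435455
  268435455*16 + 15 (F) = 4294967295
Decimal = 4294967295

4294967295


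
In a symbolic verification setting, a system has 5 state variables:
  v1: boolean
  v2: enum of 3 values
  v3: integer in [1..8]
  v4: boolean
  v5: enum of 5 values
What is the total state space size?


State space = product of domain sizes of all variables.
Domain sizes:
  v1 (boolean): 2
  v2 (enum of 3 values): 3
  v3 (integer in [1..8]): 8
  v4 (boolean): 2
  v5 (enum of 5 values): 5
Product = 2 * 3 * 8 * 2 * 5 = 480

480


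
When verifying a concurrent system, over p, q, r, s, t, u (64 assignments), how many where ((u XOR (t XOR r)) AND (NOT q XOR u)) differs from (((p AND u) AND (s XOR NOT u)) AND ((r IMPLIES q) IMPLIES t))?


F1 = ((u XOR (t XOR r)) AND (NOT q XOR u))
F2 = (((p AND u) AND (s XOR NOT u)) AND ((r IMPLIES q) IMPLIES t))
Evaluate both on each of 64 rows (bits = p,q,r,s,t,u):
  row 0 [000000]: F1=0 F2=0 -> 0
  row 1 [000001]: F1=0 F2=0 -> 0
  row 2 [000010]: F1=1 F2=0 (differ) -> 1
  row 3 [000011]: F1=0 F2=0 -> 0
  row 4 [000100]: F1=0 F2=0 -> 0
  (every remaining row is evaluated the same way; all 64 results are listed next)
Full result column, 8 rows per line (p,q,r fixed per line; s,t,u runs 000..111 left to right):
  rows 0-7 [p,q,r=000]: 00100010  (ones: 2)
  rows 8-15 [p,q,r=001]: 10001000  (ones: 2)
  rows 16-23 [p,q,r=010]: 01000100  (ones: 2)
  rows 24-31 [p,q,r=011]: 00010001  (ones: 2)
  rows 32-39 [p,q,r=100]: 00100011  (ones: 3)
  rows 40-47 [p,q,r=101]: 10001101  (ones: 4)
  rows 48-55 [p,q,r=110]: 01000101  (ones: 3)
  rows 56-63 [p,q,r=111]: 00010000  (ones: 1)
Disagreements = 2+2+2+2+3+4+3+1 = 19

19


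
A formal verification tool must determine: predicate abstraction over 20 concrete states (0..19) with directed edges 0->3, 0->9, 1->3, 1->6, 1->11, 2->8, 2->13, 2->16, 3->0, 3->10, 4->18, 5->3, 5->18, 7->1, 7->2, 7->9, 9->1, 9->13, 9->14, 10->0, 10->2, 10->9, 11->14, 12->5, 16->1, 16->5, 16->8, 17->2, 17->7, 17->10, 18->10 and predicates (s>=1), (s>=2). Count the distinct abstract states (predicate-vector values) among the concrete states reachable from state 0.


BFS from 0:
Concrete reachable: {0, 1, 2, 3, 5, 6, 8, 9, 10, 11, 13, 14, 16, 18}
Abstract via predicates (s>=1), (s>=2):
  (0,0) <- {0}
  (1,0) <- {1}
  (1,1) <- {2, 3, 5, 6, 8, 9, 10, 11, 13, 14, 16, 18}
Distinct abstract states = 3

3


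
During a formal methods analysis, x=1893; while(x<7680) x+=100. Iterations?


Step 1: x goes from 1893 toward 7680 by 100; the body runs while x<7680, so iterations = ceil((bound-start)/step)
Step 2: Distance=5787
Step 3: ceil(5787/100)=58

58


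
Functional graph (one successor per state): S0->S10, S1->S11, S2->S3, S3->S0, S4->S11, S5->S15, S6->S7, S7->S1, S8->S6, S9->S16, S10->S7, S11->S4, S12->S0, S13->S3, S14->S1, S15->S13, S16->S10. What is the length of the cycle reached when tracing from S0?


Trace from S0 until a state repeats:
  S0 -> S10 -> S7 -> S1 -> S11 -> S4 -> S11
S11 first seen at step 4, revisited at step 6.
Cycle length = 6 - 4 = 2

2


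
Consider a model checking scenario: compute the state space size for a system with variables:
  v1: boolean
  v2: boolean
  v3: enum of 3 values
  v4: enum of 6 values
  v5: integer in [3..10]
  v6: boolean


State space = product of domain sizes of all variables.
Domain sizes:
  v1 (boolean): 2
  v2 (boolean): 2
  v3 (enum of 3 values): 3
  v4 (enum of 6 values): 6
  v5 (integer in [3..10]): 8
  v6 (boolean): 2
Product = 2 * 2 * 3 * 6 * 8 * 2 = 1152

1152


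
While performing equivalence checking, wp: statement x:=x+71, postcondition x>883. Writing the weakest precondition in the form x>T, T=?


Formula: wp(x:=E, P) = P[E/x] (substitute E for x in postcondition)
Step 1: Postcondition: x>883
Step 2: Substitute x+71 for x: x+71>883
Step 3: Solve for x: x > 883-71 = 812

812


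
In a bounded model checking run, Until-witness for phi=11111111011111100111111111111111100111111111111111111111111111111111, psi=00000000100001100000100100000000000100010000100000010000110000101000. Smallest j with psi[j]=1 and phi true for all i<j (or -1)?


(phi U psi) at 0: need smallest j with psi[j]=1 and phi[i]=1 for all i in [0,j).
Scan from step 0:
  step 0: phi=1, psi=0 -> continue
  step 1: phi=1, psi=0 -> continue
  step 2: phi=1, psi=0 -> continue
  step 3: phi=1, psi=0 -> continue
  step 8: psi=1 and phi held for [0,8) -> witness found
Witness step = 8

8


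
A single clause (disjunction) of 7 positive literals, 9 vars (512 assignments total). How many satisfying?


Step 1: Total=2^9=512
Step 2: Unsat when all 7 false: 2^2=4
Step 3: Sat=512-4=508

508


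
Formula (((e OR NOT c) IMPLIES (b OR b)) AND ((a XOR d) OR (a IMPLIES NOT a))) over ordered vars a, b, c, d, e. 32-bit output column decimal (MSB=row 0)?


Formula: (((e OR NOT c) IMPLIES (b OR b)) AND ((a XOR d) OR (a IMPLIES NOT a))) over a, b, c, d, e (32 rows)
Evaluate each row (bits = a,b,c,d,e, MSB first):
  row 0 [00000]: (((0 OR NOT 0) IMPLIES (0 OR 0)) AND ((0 XOR 0) OR (0 IMPLIES NOT 0))) -> 0
  row 1 [00001]: (((1 OR NOT 0) IMPLIES (0 OR 0)) AND ((0 XOR 0) OR (0 IMPLIES NOT 0))) -> 0
  row 2 [00010]: (((0 OR NOT 0) IMPLIES (0 OR 0)) AND ((0 XOR 1) OR (0 IMPLIES NOT 0))) -> 0
  row 3 [00011]: (((1 OR NOT 0) IMPLIES (0 OR 0)) AND ((0 XOR 1) OR (0 IMPLIES NOT 0))) -> 0
  row 4 [00100]: (((0 OR NOT 1) IMPLIES (0 OR 0)) AND ((0 XOR 0) OR (0 IMPLIES NOT 0))) -> 1
  row 5 [00101]: (((1 OR NOT 1) IMPLIES (0 OR 0)) AND ((0 XOR 0) OR (0 IMPLIES NOT 0))) -> 0
  row 6 [00110]: (((0 OR NOT 1) IMPLIES (0 OR 0)) AND ((0 XOR 1) OR (0 IMPLIES NOT 0))) -> 1
  row 7 [00111]: (((1 OR NOT 1) IMPLIES (0 OR 0)) AND ((0 XOR 1) OR (0 IMPLIES NOT 0))) -> 0
  row 8 [01000]: (((0 OR NOT 0) IMPLIES (1 OR 1)) AND ((0 XOR 0) OR (0 IMPLIES NOT 0))) -> 1
  row 9 [01001]: (((1 OR NOT 0) IMPLIES (1 OR 1)) AND ((0 XOR 0) OR (0 IMPLIES NOT 0))) -> 1
  row 10 [01010]: (((0 OR NOT 0) IMPLIES (1 OR 1)) AND ((0 XOR 1) OR (0 IMPLIES NOT 0))) -> 1
  row 11 [01011]: (((1 OR NOT 0) IMPLIES (1 OR 1)) AND ((0 XOR 1) OR (0 IMPLIES NOT 0))) -> 1
  row 12 [01100]: (((0 OR NOT 1) IMPLIES (1 OR 1)) AND ((0 XOR 0) OR (0 IMPLIES NOT 0))) -> 1
  row 13 [01101]: (((1 OR NOT 1) IMPLIES (1 OR 1)) AND ((0 XOR 0) OR (0 IMPLIES NOT 0))) -> 1
  row 14 [01110]: (((0 OR NOT 1) IMPLIES (1 OR 1)) AND ((0 XOR 1) OR (0 IMPLIES NOT 0))) -> 1
  row 15 [01111]: (((1 OR NOT 1) IMPLIES (1 OR 1)) AND ((0 XOR 1) OR (0 IMPLIES NOT 0))) -> 1
  row 16 [10000]: (((0 OR NOT 0) IMPLIES (0 OR 0)) AND ((1 XOR 0) OR (1 IMPLIES NOT 1))) -> 0
  row 17 [10001]: (((1 OR NOT 0) IMPLIES (0 OR 0)) AND ((1 XOR 0) OR (1 IMPLIES NOT 1))) -> 0
  row 18 [10010]: (((0 OR NOT 0) IMPLIES (0 OR 0)) AND ((1 XOR 1) OR (1 IMPLIES NOT 1))) -> 0
  row 19 [10011]: (((1 OR NOT 0) IMPLIES (0 OR 0)) AND ((1 XOR 1) OR (1 IMPLIES NOT 1))) -> 0
  row 20 [10100]: (((0 OR NOT 1) IMPLIES (0 OR 0)) AND ((1 XOR 0) OR (1 IMPLIES NOT 1))) -> 1
  row 21 [10101]: (((1 OR NOT 1) IMPLIES (0 OR 0)) AND ((1 XOR 0) OR (1 IMPLIES NOT 1))) -> 0
  row 22 [10110]: (((0 OR NOT 1) IMPLIES (0 OR 0)) AND ((1 XOR 1) OR (1 IMPLIES NOT 1))) -> 0
  row 23 [10111]: (((1 OR NOT 1) IMPLIES (0 OR 0)) AND ((1 XOR 1) OR (1 IMPLIES NOT 1))) -> 0
  row 24 [11000]: (((0 OR NOT 0) IMPLIES (1 OR 1)) AND ((1 XOR 0) OR (1 IMPLIES NOT 1))) -> 1
  row 25 [11001]: (((1 OR NOT 0) IMPLIES (1 OR 1)) AND ((1 XOR 0) OR (1 IMPLIES NOT 1))) -> 1
  row 26 [11010]: (((0 OR NOT 0) IMPLIES (1 OR 1)) AND ((1 XOR 1) OR (1 IMPLIES NOT 1))) -> 0
  row 27 [11011]: (((1 OR NOT 0) IMPLIES (1 OR 1)) AND ((1 XOR 1) OR (1 IMPLIES NOT 1))) -> 0
  row 28 [11100]: (((0 OR NOT 1) IMPLIES (1 OR 1)) AND ((1 XOR 0) OR (1 IMPLIES NOT 1))) -> 1
  row 29 [11101]: (((1 OR NOT 1) IMPLIES (1 OR 1)) AND ((1 XOR 0) OR (1 IMPLIES NOT 1))) -> 1
  row 30 [11110]: (((0 OR NOT 1) IMPLIES (1 OR 1)) AND ((1 XOR 1) OR (1 IMPLIES NOT 1))) -> 0
  row 31 [11111]: (((1 OR NOT 1) IMPLIES (1 OR 1)) AND ((1 XOR 1) OR (1 IMPLIES NOT 1))) -> 0
Full result column, 4 rows per line (a,b,c fixed per line; d,e runs 00..11 left to right):
  rows 0-3 [a,b,c=000]: 0000  = hex 0
  rows 4-7 [a,b,c=001]: 1010  = hex A
  rows 8-11 [a,b,c=010]: 1111  = hex F
  rows 12-15 [a,b,c=011]: 1111  = hex F
  rows 16-19 [a,b,c=100]: 0000  = hex 0
  rows 20-23 [a,b,c=101]: 1000  = hex 8
  rows 24-27 [a,b,c=110]: 1100  = hex C
  rows 28-31 [a,b,c=111]: 1100  = hex C
Output column (row 0 .. row 31) = 00001010111111110000100011001100
Output column grouped in 4s = 0000 1010 1111 1111 0000 1000 1100 1100 = 0x0AFF08CC
Convert to decimal digit by digit (value = value*16 + digit):
  0 -> 0
  0*16 + 10 (A) = 10
  10*16 + 15 (F) = 175
  175*16 + 15 (F) = 2815
  2815*16 + 0 = 45040
  45040*16 + 8 = 720648
  720648*16 + 12 (C) = 11530380
  11530380*16 + 12 (C) = 184486092
Decimal = 184486092

184486092


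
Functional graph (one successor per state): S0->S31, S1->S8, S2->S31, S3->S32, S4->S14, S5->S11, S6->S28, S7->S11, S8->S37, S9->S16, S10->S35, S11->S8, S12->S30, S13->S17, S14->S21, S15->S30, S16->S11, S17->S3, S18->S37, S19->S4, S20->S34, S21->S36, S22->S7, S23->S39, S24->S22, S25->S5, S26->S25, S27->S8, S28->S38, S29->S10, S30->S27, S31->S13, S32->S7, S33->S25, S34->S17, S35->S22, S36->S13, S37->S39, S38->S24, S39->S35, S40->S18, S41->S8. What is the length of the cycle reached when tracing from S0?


Trace from S0 until a state repeats:
  S0 -> S31 -> S13 -> S17 -> S3 -> S32 -> S7 -> S11 -> S8 -> S37 -> S39 -> S35 -> S22 -> S7
S7 first seen at step 6, revisited at step 13.
Cycle length = 13 - 6 = 7

7
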